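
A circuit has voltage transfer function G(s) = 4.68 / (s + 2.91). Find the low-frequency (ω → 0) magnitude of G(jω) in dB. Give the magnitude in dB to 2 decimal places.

G(0) = 4.68 / 2.91 = 1.6082
20 log₁₀(1.6082) = 4.127 dB

4.13 dB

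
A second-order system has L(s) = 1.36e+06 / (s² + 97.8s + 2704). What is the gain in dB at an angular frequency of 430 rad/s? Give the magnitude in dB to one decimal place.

|(j430)² + 97.8(j430) + 2704| = |-1.822e+05 + j42054| = 1.87e+05
|L(j430)| = 1.36e+06 / 1.87e+05 = 7.2733
20 log₁₀(7.2733) = 17.23 dB

17.2 dB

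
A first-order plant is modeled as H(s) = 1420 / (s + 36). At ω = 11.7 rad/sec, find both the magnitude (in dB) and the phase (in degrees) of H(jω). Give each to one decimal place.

|j11.7 + 36| = √(11.7² + 36²) = 37.85
|H(j11.7)| = 1420 / 37.85 = 37.513
20 log₁₀(37.513) = 31.48 dB
∠(j11.7 + 36) = arctan(11.7/36) = 18.00°
∠H(j11.7) = −18.00° = -18.00°

|H| = 31.5 dB, ∠H = -18.0°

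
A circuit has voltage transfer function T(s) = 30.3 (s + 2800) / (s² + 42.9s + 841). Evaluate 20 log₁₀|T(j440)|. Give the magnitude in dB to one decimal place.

|j440 + 2800| = √(440² + 2800²) = 2834
|(j440)² + 42.9(j440) + 841| = |-1.9276e+05 + j18876| = 1.937e+05
|T(j440)| = 30.3 × 2834 / 1.937e+05 = 0.44342
20 log₁₀(0.44342) = -7.06 dB

-7.1 dB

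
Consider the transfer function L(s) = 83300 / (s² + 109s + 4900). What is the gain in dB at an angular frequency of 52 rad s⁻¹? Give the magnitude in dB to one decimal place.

22.7 dB

|(j52)² + 109(j52) + 4900| = |2196 + j5668| = 6079
|L(j52)| = 83300 / 6079 = 13.704
20 log₁₀(13.704) = 22.74 dB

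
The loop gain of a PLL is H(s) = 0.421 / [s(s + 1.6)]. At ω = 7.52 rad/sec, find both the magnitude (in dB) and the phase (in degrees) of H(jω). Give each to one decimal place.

|H| = -42.8 dB, ∠H = -168.0°

|j7.52 + 1.6| = √(7.52² + 1.6²) = 7.688
|j7.52| = 7.52
|H(j7.52)| = 0.421 / (7.688 × 7.52) = 0.0072817
20 log₁₀(0.0072817) = -42.76 dB
∠(j7.52 + 1.6) = arctan(7.52/1.6) = 77.99°
∠(j7.52) = 90.00°
∠H(j7.52) = − (77.99° + 90.00°) = -167.99°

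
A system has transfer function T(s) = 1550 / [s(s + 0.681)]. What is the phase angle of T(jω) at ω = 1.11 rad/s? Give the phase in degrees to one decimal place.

-148.5 deg

∠(j1.11 + 0.681) = arctan(1.11/0.681) = 58.47°
∠(j1.11) = 90.00°
∠T(j1.11) = − (58.47° + 90.00°) = -148.47°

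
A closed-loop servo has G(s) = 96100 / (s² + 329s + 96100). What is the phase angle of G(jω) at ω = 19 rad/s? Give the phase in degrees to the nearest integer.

∠[(j19)² + 329(j19) + 96100] = ∠[95739 + j6251] = 3.74°
∠G(j19) = −3.74° = -3.74°

-4°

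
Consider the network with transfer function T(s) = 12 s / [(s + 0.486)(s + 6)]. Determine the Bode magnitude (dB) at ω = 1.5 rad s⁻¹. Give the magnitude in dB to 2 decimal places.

|j1.5| = 1.5
|j1.5 + 0.486| = √(1.5² + 0.486²) = 1.577
|j1.5 + 6| = √(1.5² + 6²) = 6.185
|T(j1.5)| = 12 × 1.5 / (1.577 × 6.185) = 1.8458
20 log₁₀(1.8458) = 5.324 dB

5.32 dB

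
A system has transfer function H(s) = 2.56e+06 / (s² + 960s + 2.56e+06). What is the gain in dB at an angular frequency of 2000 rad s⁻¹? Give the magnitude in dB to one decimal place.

|(j2000)² + 960(j2000) + 2.56e+06| = |-1.44e+06 + j1.92e+06| = 2.4e+06
|H(j2000)| = 2.56e+06 / 2.4e+06 = 1.0667
20 log₁₀(1.0667) = 0.56 dB

0.6 dB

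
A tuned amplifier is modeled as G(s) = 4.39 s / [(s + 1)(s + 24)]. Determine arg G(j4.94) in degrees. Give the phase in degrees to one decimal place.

-0.2°

∠(j4.94) = 90.00°
∠(j4.94 + 1) = arctan(4.94/1) = 78.56°
∠(j4.94 + 24) = arctan(4.94/24) = 11.63°
∠G(j4.94) = 90.00° − (78.56° + 11.63°) = -0.19°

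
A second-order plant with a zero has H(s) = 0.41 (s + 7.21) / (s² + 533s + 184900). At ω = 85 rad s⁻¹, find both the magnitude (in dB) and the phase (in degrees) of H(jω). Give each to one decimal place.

|j85 + 7.21| = √(85² + 7.21²) = 85.31
|(j85)² + 533(j85) + 184900| = |1.7768e+05 + j45305| = 1.834e+05
|H(j85)| = 0.41 × 85.31 / 1.834e+05 = 0.00019075
20 log₁₀(0.00019075) = -74.39 dB
∠(j85 + 7.21) = arctan(85/7.21) = 85.15°
∠[(j85)² + 533(j85) + 184900] = ∠[1.7768e+05 + j45305] = 14.30°
∠H(j85) = 85.15° − 14.30° = 70.85°

|H| = -74.4 dB, ∠H = 70.8°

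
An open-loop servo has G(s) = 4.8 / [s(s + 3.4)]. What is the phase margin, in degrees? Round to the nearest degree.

69°

Gain crossover: |G(jω)| = 1 at ω ≈ 1.32 rad/s.
∠G(j1.32) = −90° − arctan(1.32/3.4) ≈ -111.17°
PM = 180° + (-111.17°) = 68.83°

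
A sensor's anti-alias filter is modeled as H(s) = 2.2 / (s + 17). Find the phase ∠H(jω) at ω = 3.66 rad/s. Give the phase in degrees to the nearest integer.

-12°

∠(j3.66 + 17) = arctan(3.66/17) = 12.15°
∠H(j3.66) = −12.15° = -12.15°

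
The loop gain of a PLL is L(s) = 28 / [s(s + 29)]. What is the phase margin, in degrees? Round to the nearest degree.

Gain crossover: |L(jω)| = 1 at ω ≈ 0.965 rad s⁻¹.
∠L(j0.965) = −90° − arctan(0.965/29) ≈ -91.91°
PM = 180° + (-91.91°) = 88.09°

88°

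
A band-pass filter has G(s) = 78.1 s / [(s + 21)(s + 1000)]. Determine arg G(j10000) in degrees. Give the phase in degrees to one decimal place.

-84.2°

∠(j10000) = 90.00°
∠(j10000 + 21) = arctan(10000/21) = 89.88°
∠(j10000 + 1000) = arctan(10000/1000) = 84.29°
∠G(j10000) = 90.00° − (89.88° + 84.29°) = -84.17°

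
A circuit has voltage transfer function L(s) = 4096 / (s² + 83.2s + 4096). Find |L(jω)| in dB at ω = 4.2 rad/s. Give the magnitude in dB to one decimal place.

|(j4.2)² + 83.2(j4.2) + 4096| = |4078.4 + j349.44| = 4093
|L(j4.2)| = 4096 / 4093 = 1.0007
20 log₁₀(1.0007) = 0.01 dB

0.0 dB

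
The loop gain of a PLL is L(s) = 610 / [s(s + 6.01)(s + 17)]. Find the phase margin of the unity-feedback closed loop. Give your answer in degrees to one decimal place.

Gain crossover: |L(jω)| = 1 at ω ≈ 4.58 rad/s.
∠L(j4.58) = −90° − arctan(4.58/6.01) − arctan(4.58/17) ≈ -142.42°
PM = 180° + (-142.42°) = 37.58°

37.6°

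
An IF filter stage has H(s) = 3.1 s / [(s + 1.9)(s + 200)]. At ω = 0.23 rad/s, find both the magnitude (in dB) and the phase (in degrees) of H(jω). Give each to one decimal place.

|j0.23| = 0.23
|j0.23 + 1.9| = √(0.23² + 1.9²) = 1.914
|j0.23 + 200| = √(0.23² + 200²) = 200
|H(j0.23)| = 3.1 × 0.23 / (1.914 × 200) = 0.0018627
20 log₁₀(0.0018627) = -54.60 dB
∠(j0.23) = 90.00°
∠(j0.23 + 1.9) = arctan(0.23/1.9) = 6.90°
∠(j0.23 + 200) = arctan(0.23/200) = 0.07°
∠H(j0.23) = 90.00° − (6.90° + 0.07°) = 83.03°

|H| = -54.6 dB, ∠H = 83.0°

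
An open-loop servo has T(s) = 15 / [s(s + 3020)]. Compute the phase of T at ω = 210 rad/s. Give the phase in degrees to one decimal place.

∠(j210 + 3020) = arctan(210/3020) = 3.98°
∠(j210) = 90.00°
∠T(j210) = − (3.98° + 90.00°) = -93.98°

-94.0°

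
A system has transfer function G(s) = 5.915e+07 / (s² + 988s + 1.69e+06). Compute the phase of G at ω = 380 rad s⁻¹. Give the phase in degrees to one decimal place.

∠[(j380)² + 988(j380) + 1.69e+06] = ∠[1.5456e+06 + j3.7544e+05] = 13.65°
∠G(j380) = −13.65° = -13.65°

-13.7 deg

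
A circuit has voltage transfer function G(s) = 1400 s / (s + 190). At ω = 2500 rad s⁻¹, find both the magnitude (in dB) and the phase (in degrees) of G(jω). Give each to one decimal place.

|j2500| = 2500
|j2500 + 190| = √(2500² + 190²) = 2507
|G(j2500)| = 1400 × 2500 / 2507 = 1396
20 log₁₀(1396) = 62.90 dB
∠(j2500) = 90.00°
∠(j2500 + 190) = arctan(2500/190) = 85.65°
∠G(j2500) = 90.00° − 85.65° = 4.35°

|G| = 62.9 dB, ∠G = 4.3 deg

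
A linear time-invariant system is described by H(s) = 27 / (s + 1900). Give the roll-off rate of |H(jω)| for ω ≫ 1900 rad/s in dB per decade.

-20 dB/decade

With 0 zeros and 1 pole, the high-frequency asymptotic slope is 20 × (0 − 1) = -20 dB/decade.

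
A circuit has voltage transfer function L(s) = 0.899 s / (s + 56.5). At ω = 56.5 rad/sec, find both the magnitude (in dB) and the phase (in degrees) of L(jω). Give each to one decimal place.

|L| = -3.9 dB, ∠L = 45.0°

|j56.5| = 56.5
|j56.5 + 56.5| = √(56.5² + 56.5²) = 79.9
|L(j56.5)| = 0.899 × 56.5 / 79.9 = 0.63569
20 log₁₀(0.63569) = -3.94 dB
∠(j56.5) = 90.00°
∠(j56.5 + 56.5) = arctan(56.5/56.5) = 45.00°
∠L(j56.5) = 90.00° − 45.00° = 45.00°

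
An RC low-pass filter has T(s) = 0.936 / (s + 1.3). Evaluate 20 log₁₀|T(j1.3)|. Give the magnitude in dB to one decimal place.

-5.9 dB

|j1.3 + 1.3| = √(1.3² + 1.3²) = 1.838
|T(j1.3)| = 0.936 / 1.838 = 0.50912
20 log₁₀(0.50912) = -5.86 dB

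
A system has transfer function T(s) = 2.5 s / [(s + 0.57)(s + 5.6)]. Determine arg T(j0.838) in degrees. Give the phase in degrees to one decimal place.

25.7 deg

∠(j0.838) = 90.00°
∠(j0.838 + 0.57) = arctan(0.838/0.57) = 55.78°
∠(j0.838 + 5.6) = arctan(0.838/5.6) = 8.51°
∠T(j0.838) = 90.00° − (55.78° + 8.51°) = 25.71°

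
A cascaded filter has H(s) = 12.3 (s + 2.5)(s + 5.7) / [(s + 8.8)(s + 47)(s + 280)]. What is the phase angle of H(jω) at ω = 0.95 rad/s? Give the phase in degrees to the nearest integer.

23°

∠(j0.95 + 2.5) = arctan(0.95/2.5) = 20.81°
∠(j0.95 + 5.7) = arctan(0.95/5.7) = 9.46°
∠(j0.95 + 8.8) = arctan(0.95/8.8) = 6.16°
∠(j0.95 + 47) = arctan(0.95/47) = 1.16°
∠(j0.95 + 280) = arctan(0.95/280) = 0.19°
∠H(j0.95) = 20.81° + 9.46° − (6.16° + 1.16° + 0.19°) = 22.76°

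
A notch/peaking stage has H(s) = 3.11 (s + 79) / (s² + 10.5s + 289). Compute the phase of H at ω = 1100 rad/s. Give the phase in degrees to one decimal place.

∠(j1100 + 79) = arctan(1100/79) = 85.89°
∠[(j1100)² + 10.5(j1100) + 289] = ∠[-1.2097e+06 + j11550] = 179.45°
∠H(j1100) = 85.89° − 179.45° = -93.56°

-93.6°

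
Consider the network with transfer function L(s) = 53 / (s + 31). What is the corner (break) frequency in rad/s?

31 rad/s

The single real pole at s = −31 gives a corner at ω = 31 rad/s.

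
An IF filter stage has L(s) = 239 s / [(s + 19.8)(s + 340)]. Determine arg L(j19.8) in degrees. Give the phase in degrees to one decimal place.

41.7°

∠(j19.8) = 90.00°
∠(j19.8 + 19.8) = arctan(19.8/19.8) = 45.00°
∠(j19.8 + 340) = arctan(19.8/340) = 3.33°
∠L(j19.8) = 90.00° − (45.00° + 3.33°) = 41.67°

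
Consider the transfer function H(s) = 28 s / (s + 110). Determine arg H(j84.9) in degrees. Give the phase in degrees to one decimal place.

∠(j84.9) = 90.00°
∠(j84.9 + 110) = arctan(84.9/110) = 37.66°
∠H(j84.9) = 90.00° − 37.66° = 52.34°

52.3 deg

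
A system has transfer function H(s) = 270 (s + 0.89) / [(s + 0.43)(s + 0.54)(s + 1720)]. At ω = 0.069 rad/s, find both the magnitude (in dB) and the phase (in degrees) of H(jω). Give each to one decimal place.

|H| = -4.6 dB, ∠H = -12.0 deg

|j0.069 + 0.89| = √(0.069² + 0.89²) = 0.8927
|j0.069 + 0.43| = √(0.069² + 0.43²) = 0.4355
|j0.069 + 0.54| = √(0.069² + 0.54²) = 0.5444
|j0.069 + 1720| = √(0.069² + 1720²) = 1720
|H(j0.069)| = 270 × 0.8927 / (0.4355 × 0.5444 × 1720) = 0.59105
20 log₁₀(0.59105) = -4.57 dB
∠(j0.069 + 0.89) = arctan(0.069/0.89) = 4.43°
∠(j0.069 + 0.43) = arctan(0.069/0.43) = 9.12°
∠(j0.069 + 0.54) = arctan(0.069/0.54) = 7.28°
∠(j0.069 + 1720) = arctan(0.069/1720) = 0.00°
∠H(j0.069) = 4.43° − (9.12° + 7.28° + 0.00°) = -11.97°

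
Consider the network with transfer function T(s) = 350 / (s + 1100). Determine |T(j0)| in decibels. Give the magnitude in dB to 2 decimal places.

-9.95 dB

T(0) = 350 / 1100 = 0.31818
20 log₁₀(0.31818) = -9.946 dB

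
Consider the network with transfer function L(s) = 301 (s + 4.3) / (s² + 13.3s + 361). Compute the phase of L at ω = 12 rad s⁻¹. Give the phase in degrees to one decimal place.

34.0°

∠(j12 + 4.3) = arctan(12/4.3) = 70.29°
∠[(j12)² + 13.3(j12) + 361] = ∠[217 + j159.6] = 36.33°
∠L(j12) = 70.29° − 36.33° = 33.95°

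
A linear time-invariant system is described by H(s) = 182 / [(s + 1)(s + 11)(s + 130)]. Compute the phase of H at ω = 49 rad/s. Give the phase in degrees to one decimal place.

-186.8°

∠(j49 + 1) = arctan(49/1) = 88.83°
∠(j49 + 11) = arctan(49/11) = 77.35°
∠(j49 + 130) = arctan(49/130) = 20.65°
∠H(j49) = − (88.83° + 77.35° + 20.65°) = -186.83°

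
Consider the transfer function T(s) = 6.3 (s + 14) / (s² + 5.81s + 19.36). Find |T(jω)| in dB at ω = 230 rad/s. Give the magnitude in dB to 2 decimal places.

|j230 + 14| = √(230² + 14²) = 230.4
|(j230)² + 5.81(j230) + 19.36| = |-52881 + j1336.3| = 5.29e+04
|T(j230)| = 6.3 × 230.4 / 5.29e+04 = 0.027443
20 log₁₀(0.027443) = -31.231 dB

-31.23 dB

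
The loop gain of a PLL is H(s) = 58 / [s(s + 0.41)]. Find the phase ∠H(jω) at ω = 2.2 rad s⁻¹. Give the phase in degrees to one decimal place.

∠(j2.2 + 0.41) = arctan(2.2/0.41) = 79.44°
∠(j2.2) = 90.00°
∠H(j2.2) = − (79.44° + 90.00°) = -169.44°

-169.4°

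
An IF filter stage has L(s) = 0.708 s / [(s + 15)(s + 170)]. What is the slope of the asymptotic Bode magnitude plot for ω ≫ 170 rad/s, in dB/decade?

With 1 zero and 2 poles, the high-frequency asymptotic slope is 20 × (1 − 2) = -20 dB/decade.

-20 dB/decade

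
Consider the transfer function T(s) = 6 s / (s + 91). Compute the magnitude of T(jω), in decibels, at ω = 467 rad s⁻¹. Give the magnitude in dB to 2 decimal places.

15.40 dB

|j467| = 467
|j467 + 91| = √(467² + 91²) = 475.8
|T(j467)| = 6 × 467 / 475.8 = 5.8892
20 log₁₀(5.8892) = 15.401 dB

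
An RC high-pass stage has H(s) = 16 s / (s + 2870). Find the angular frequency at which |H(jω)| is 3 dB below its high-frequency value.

For a single-pole high-pass, the −3 dB point is at the pole: ω = 2870 rad/sec.

2870 rad/sec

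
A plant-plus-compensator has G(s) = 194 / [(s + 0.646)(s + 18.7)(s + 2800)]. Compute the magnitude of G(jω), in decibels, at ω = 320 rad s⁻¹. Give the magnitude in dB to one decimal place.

-123.5 dB

|j320 + 0.646| = √(320² + 0.646²) = 320
|j320 + 18.7| = √(320² + 18.7²) = 320.5
|j320 + 2800| = √(320² + 2800²) = 2818
|G(j320)| = 194 / (320 × 320.5 × 2818) = 6.711e-07
20 log₁₀(6.711e-07) = -123.46 dB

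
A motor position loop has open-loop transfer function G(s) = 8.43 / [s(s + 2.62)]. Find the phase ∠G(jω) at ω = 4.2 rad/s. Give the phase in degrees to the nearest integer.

-148°

∠(j4.2 + 2.62) = arctan(4.2/2.62) = 58.04°
∠(j4.2) = 90.00°
∠G(j4.2) = − (58.04° + 90.00°) = -148.04°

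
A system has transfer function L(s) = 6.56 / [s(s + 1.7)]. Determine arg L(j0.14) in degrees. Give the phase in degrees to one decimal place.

-94.7 deg

∠(j0.14 + 1.7) = arctan(0.14/1.7) = 4.71°
∠(j0.14) = 90.00°
∠L(j0.14) = − (4.71° + 90.00°) = -94.71°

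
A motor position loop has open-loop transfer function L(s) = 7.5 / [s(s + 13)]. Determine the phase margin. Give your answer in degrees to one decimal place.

87.5°

Gain crossover: |L(jω)| = 1 at ω ≈ 0.576 rad/s.
∠L(j0.576) = −90° − arctan(0.576/13) ≈ -92.54°
PM = 180° + (-92.54°) = 87.46°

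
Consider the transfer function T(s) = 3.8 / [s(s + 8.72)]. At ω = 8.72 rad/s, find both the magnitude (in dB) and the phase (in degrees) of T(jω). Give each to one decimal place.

|T| = -29.0 dB, ∠T = -135.0°

|j8.72 + 8.72| = √(8.72² + 8.72²) = 12.33
|j8.72| = 8.72
|T(j8.72)| = 3.8 / (12.33 × 8.72) = 0.035337
20 log₁₀(0.035337) = -29.04 dB
∠(j8.72 + 8.72) = arctan(8.72/8.72) = 45.00°
∠(j8.72) = 90.00°
∠T(j8.72) = − (45.00° + 90.00°) = -135.00°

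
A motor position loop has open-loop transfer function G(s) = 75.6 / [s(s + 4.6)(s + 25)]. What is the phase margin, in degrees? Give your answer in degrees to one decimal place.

Gain crossover: |G(jω)| = 1 at ω ≈ 0.651 rad/s.
∠G(j0.651) = −90° − arctan(0.651/4.6) − arctan(0.651/25) ≈ -99.54°
PM = 180° + (-99.54°) = 80.46°

80.5°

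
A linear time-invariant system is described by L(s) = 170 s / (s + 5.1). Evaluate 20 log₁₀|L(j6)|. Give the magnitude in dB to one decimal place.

|j6| = 6
|j6 + 5.1| = √(6² + 5.1²) = 7.875
|L(j6)| = 170 × 6 / 7.875 = 129.53
20 log₁₀(129.53) = 42.25 dB

42.2 dB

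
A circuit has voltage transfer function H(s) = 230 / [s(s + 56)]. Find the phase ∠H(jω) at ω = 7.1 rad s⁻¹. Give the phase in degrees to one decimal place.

-97.2 deg

∠(j7.1 + 56) = arctan(7.1/56) = 7.23°
∠(j7.1) = 90.00°
∠H(j7.1) = − (7.23° + 90.00°) = -97.23°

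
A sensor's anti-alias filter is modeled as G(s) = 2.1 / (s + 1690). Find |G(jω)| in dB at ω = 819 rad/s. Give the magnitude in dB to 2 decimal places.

-59.03 dB

|j819 + 1690| = √(819² + 1690²) = 1878
|G(j819)| = 2.1 / 1878 = 0.0011182
20 log₁₀(0.0011182) = -59.029 dB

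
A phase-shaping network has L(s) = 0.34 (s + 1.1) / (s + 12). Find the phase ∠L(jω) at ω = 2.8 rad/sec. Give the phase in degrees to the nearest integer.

55°

∠(j2.8 + 1.1) = arctan(2.8/1.1) = 68.55°
∠(j2.8 + 12) = arctan(2.8/12) = 13.13°
∠L(j2.8) = 68.55° − 13.13° = 55.42°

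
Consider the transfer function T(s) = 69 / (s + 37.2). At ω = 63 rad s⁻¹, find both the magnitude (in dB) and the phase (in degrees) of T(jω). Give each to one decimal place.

|j63 + 37.2| = √(63² + 37.2²) = 73.16
|T(j63)| = 69 / 73.16 = 0.9431
20 log₁₀(0.9431) = -0.51 dB
∠(j63 + 37.2) = arctan(63/37.2) = 59.44°
∠T(j63) = −59.44° = -59.44°

|T| = -0.5 dB, ∠T = -59.4°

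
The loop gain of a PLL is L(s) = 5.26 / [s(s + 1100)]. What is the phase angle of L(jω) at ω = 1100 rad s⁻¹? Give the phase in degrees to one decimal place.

∠(j1100 + 1100) = arctan(1100/1100) = 45.00°
∠(j1100) = 90.00°
∠L(j1100) = − (45.00° + 90.00°) = -135.00°

-135.0°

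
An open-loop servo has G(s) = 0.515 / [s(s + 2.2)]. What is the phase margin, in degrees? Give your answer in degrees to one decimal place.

Gain crossover: |G(jω)| = 1 at ω ≈ 0.233 rad s⁻¹.
∠G(j0.233) = −90° − arctan(0.233/2.2) ≈ -96.04°
PM = 180° + (-96.04°) = 83.96°

84.0°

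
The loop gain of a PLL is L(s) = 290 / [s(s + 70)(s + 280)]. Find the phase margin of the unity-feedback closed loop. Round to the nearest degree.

90°

Gain crossover: |L(jω)| = 1 at ω ≈ 0.0148 rad/s.
∠L(j0.0148) = −90° − arctan(0.0148/70) − arctan(0.0148/280) ≈ -90.02°
PM = 180° + (-90.02°) = 89.98°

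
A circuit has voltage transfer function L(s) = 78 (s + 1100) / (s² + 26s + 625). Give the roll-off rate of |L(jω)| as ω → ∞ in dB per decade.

With 1 zero and 2 poles, the high-frequency asymptotic slope is 20 × (1 − 2) = -20 dB/decade.

-20 dB/decade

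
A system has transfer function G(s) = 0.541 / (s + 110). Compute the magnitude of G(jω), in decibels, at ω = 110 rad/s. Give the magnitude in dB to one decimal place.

-49.2 dB

|j110 + 110| = √(110² + 110²) = 155.6
|G(j110)| = 0.541 / 155.6 = 0.0034777
20 log₁₀(0.0034777) = -49.17 dB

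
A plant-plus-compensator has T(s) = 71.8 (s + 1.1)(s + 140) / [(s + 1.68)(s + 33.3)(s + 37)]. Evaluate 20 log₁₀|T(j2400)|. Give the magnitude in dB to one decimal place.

-30.5 dB

|j2400 + 1.1| = √(2400² + 1.1²) = 2400
|j2400 + 140| = √(2400² + 140²) = 2404
|j2400 + 1.68| = √(2400² + 1.68²) = 2400
|j2400 + 33.3| = √(2400² + 33.3²) = 2400
|j2400 + 37| = √(2400² + 37²) = 2400
|T(j2400)| = 71.8 × 2400 × 2404 / (2400 × 2400 × 2400) = 0.029961
20 log₁₀(0.029961) = -30.47 dB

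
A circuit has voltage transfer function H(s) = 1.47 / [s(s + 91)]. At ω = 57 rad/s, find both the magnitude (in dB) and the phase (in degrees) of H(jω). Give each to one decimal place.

|j57 + 91| = √(57² + 91²) = 107.4
|j57| = 57
|H(j57)| = 1.47 / (107.4 × 57) = 0.00024018
20 log₁₀(0.00024018) = -72.39 dB
∠(j57 + 91) = arctan(57/91) = 32.06°
∠(j57) = 90.00°
∠H(j57) = − (32.06° + 90.00°) = -122.06°

|H| = -72.4 dB, ∠H = -122.1°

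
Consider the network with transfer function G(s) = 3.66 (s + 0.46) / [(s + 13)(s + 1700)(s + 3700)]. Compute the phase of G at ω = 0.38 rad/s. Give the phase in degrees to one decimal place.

37.9 deg

∠(j0.38 + 0.46) = arctan(0.38/0.46) = 39.56°
∠(j0.38 + 13) = arctan(0.38/13) = 1.67°
∠(j0.38 + 1700) = arctan(0.38/1700) = 0.01°
∠(j0.38 + 3700) = arctan(0.38/3700) = 0.01°
∠G(j0.38) = 39.56° − (1.67° + 0.01° + 0.01°) = 37.87°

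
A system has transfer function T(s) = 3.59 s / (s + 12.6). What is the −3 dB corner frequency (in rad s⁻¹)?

For a single-pole high-pass, the −3 dB point is at the pole: ω = 12.6 rad s⁻¹.

12.6 rad s⁻¹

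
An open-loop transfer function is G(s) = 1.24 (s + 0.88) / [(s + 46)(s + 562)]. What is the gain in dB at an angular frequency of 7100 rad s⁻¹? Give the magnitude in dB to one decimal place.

-75.2 dB

|j7100 + 0.88| = √(7100² + 0.88²) = 7100
|j7100 + 46| = √(7100² + 46²) = 7100
|j7100 + 562| = √(7100² + 562²) = 7122
|G(j7100)| = 1.24 × 7100 / (7100 × 7122) = 0.0001741
20 log₁₀(0.0001741) = -75.18 dB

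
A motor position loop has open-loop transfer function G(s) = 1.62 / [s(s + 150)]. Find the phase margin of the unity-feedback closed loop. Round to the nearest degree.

90°

Gain crossover: |G(jω)| = 1 at ω ≈ 0.0108 rad/sec.
∠G(j0.0108) = −90° − arctan(0.0108/150) ≈ -90.00°
PM = 180° + (-90.00°) = 90.00°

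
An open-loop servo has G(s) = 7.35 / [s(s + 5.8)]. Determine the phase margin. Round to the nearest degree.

78°

Gain crossover: |G(jω)| = 1 at ω ≈ 1.24 rad/s.
∠G(j1.24) = −90° − arctan(1.24/5.8) ≈ -102.06°
PM = 180° + (-102.06°) = 77.94°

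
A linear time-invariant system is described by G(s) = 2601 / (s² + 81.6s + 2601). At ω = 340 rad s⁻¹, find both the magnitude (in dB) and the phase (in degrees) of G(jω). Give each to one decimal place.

|(j340)² + 81.6(j340) + 2601| = |-1.13e+05 + j27744| = 1.164e+05
|G(j340)| = 2601 / 1.164e+05 = 0.022354
20 log₁₀(0.022354) = -33.01 dB
∠[(j340)² + 81.6(j340) + 2601] = ∠[-1.13e+05 + j27744] = 166.21°
∠G(j340) = −166.21° = -166.21°

|G| = -33.0 dB, ∠G = -166.2°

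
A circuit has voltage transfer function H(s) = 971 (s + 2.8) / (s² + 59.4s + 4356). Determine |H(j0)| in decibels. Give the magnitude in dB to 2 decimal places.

-4.09 dB

H(0) = 971 × 2.8 / 4356 = 0.62415
20 log₁₀(0.62415) = -4.094 dB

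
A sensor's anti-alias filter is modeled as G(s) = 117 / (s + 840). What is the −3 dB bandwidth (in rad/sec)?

840 rad/sec

For a single-pole low-pass, the −3 dB point is at the pole: ω = 840 rad/sec.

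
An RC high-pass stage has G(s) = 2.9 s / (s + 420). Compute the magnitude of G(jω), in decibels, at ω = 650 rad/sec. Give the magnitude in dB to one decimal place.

|j650| = 650
|j650 + 420| = √(650² + 420²) = 773.9
|G(j650)| = 2.9 × 650 / 773.9 = 2.4358
20 log₁₀(2.4358) = 7.73 dB

7.7 dB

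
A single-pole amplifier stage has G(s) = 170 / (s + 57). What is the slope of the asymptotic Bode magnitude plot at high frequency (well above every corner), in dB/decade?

With 0 zeros and 1 pole, the high-frequency asymptotic slope is 20 × (0 − 1) = -20 dB/decade.

-20 dB/decade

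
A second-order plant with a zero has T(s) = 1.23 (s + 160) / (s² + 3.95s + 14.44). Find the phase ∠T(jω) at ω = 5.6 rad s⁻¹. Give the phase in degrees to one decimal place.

∠(j5.6 + 160) = arctan(5.6/160) = 2.00°
∠[(j5.6)² + 3.95(j5.6) + 14.44] = ∠[-16.92 + j22.12] = 127.41°
∠T(j5.6) = 2.00° − 127.41° = -125.41°

-125.4°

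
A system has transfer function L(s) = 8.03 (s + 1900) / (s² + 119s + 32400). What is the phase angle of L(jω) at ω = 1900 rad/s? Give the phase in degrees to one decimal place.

-131.4°

∠(j1900 + 1900) = arctan(1900/1900) = 45.00°
∠[(j1900)² + 119(j1900) + 32400] = ∠[-3.5776e+06 + j2.261e+05] = 176.38°
∠L(j1900) = 45.00° − 176.38° = -131.38°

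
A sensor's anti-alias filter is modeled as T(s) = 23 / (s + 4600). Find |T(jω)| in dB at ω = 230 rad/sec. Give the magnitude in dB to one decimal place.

|j230 + 4600| = √(230² + 4600²) = 4606
|T(j230)| = 23 / 4606 = 0.0049938
20 log₁₀(0.0049938) = -46.03 dB

-46.0 dB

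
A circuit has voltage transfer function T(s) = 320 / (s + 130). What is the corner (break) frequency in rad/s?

The single real pole at s = −130 gives a corner at ω = 130 rad/s.

130 rad/s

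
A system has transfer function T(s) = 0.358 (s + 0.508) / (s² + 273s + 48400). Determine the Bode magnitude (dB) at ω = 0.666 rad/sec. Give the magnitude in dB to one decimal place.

|j0.666 + 0.508| = √(0.666² + 0.508²) = 0.8376
|(j0.666)² + 273(j0.666) + 48400| = |48400 + j181.82| = 4.84e+04
|T(j0.666)| = 0.358 × 0.8376 / 4.84e+04 = 6.1957e-06
20 log₁₀(6.1957e-06) = -104.16 dB

-104.2 dB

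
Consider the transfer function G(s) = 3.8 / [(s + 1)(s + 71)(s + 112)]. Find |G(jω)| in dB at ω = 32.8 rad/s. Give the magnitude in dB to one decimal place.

-97.9 dB

|j32.8 + 1| = √(32.8² + 1²) = 32.82
|j32.8 + 71| = √(32.8² + 71²) = 78.21
|j32.8 + 112| = √(32.8² + 112²) = 116.7
|G(j32.8)| = 3.8 / (32.82 × 78.21 × 116.7) = 1.2687e-05
20 log₁₀(1.2687e-05) = -97.93 dB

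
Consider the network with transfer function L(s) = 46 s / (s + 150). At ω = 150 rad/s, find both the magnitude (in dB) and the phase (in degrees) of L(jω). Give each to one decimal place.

|L| = 30.2 dB, ∠L = 45.0°

|j150| = 150
|j150 + 150| = √(150² + 150²) = 212.1
|L(j150)| = 46 × 150 / 212.1 = 32.527
20 log₁₀(32.527) = 30.24 dB
∠(j150) = 90.00°
∠(j150 + 150) = arctan(150/150) = 45.00°
∠L(j150) = 90.00° − 45.00° = 45.00°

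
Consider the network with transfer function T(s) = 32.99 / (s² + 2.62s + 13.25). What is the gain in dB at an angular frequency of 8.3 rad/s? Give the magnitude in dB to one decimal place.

-5.2 dB

|(j8.3)² + 2.62(j8.3) + 13.25| = |-55.64 + j21.746| = 59.74
|T(j8.3)| = 32.99 / 59.74 = 0.55224
20 log₁₀(0.55224) = -5.16 dB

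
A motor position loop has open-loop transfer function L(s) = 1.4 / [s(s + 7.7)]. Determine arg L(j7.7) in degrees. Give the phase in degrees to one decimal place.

∠(j7.7 + 7.7) = arctan(7.7/7.7) = 45.00°
∠(j7.7) = 90.00°
∠L(j7.7) = − (45.00° + 90.00°) = -135.00°

-135.0°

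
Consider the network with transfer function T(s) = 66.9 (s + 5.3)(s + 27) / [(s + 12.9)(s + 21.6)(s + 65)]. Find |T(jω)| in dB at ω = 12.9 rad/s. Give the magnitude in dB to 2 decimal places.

-0.74 dB

|j12.9 + 5.3| = √(12.9² + 5.3²) = 13.95
|j12.9 + 27| = √(12.9² + 27²) = 29.92
|j12.9 + 12.9| = √(12.9² + 12.9²) = 18.24
|j12.9 + 21.6| = √(12.9² + 21.6²) = 25.16
|j12.9 + 65| = √(12.9² + 65²) = 66.27
|T(j12.9)| = 66.9 × 13.95 × 29.92 / (18.24 × 25.16 × 66.27) = 0.91791
20 log₁₀(0.91791) = -0.744 dB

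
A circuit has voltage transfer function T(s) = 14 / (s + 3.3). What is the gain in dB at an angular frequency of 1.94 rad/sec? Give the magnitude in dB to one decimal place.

|j1.94 + 3.3| = √(1.94² + 3.3²) = 3.828
|T(j1.94)| = 14 / 3.828 = 3.6573
20 log₁₀(3.6573) = 11.26 dB

11.3 dB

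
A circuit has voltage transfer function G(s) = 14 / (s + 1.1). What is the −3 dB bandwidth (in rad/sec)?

1.1 rad/sec

For a single-pole low-pass, the −3 dB point is at the pole: ω = 1.1 rad/sec.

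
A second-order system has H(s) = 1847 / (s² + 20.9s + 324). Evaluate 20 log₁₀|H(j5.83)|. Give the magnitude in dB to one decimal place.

15.4 dB

|(j5.83)² + 20.9(j5.83) + 324| = |290.01 + j121.85| = 314.6
|H(j5.83)| = 1847 / 314.6 = 5.8715
20 log₁₀(5.8715) = 15.38 dB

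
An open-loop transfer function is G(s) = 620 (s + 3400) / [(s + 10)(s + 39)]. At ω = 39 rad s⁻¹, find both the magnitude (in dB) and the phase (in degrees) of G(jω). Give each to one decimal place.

|j39 + 3400| = √(39² + 3400²) = 3400
|j39 + 10| = √(39² + 10²) = 40.26
|j39 + 39| = √(39² + 39²) = 55.15
|G(j39)| = 620 × 3400 / (40.26 × 55.15) = 949.35
20 log₁₀(949.35) = 59.55 dB
∠(j39 + 3400) = arctan(39/3400) = 0.66°
∠(j39 + 10) = arctan(39/10) = 75.62°
∠(j39 + 39) = arctan(39/39) = 45.00°
∠G(j39) = 0.66° − (75.62° + 45.00°) = -119.96°

|G| = 59.5 dB, ∠G = -120.0°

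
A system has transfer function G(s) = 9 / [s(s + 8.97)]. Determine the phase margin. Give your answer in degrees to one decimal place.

Gain crossover: |G(jω)| = 1 at ω ≈ 0.997 rad/s.
∠G(j0.997) = −90° − arctan(0.997/8.97) ≈ -96.34°
PM = 180° + (-96.34°) = 83.66°

83.7°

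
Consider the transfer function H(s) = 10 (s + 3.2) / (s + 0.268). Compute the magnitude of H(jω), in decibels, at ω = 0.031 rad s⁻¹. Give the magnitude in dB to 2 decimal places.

|j0.031 + 3.2| = √(0.031² + 3.2²) = 3.2
|j0.031 + 0.268| = √(0.031² + 0.268²) = 0.2698
|H(j0.031)| = 10 × 3.2 / 0.2698 = 118.62
20 log₁₀(118.62) = 41.483 dB

41.48 dB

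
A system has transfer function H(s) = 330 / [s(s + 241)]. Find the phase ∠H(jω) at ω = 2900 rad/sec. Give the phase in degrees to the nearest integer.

-175 deg

∠(j2900 + 241) = arctan(2900/241) = 85.25°
∠(j2900) = 90.00°
∠H(j2900) = − (85.25° + 90.00°) = -175.25°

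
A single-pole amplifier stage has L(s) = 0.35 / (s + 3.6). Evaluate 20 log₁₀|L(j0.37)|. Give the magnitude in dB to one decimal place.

-20.3 dB

|j0.37 + 3.6| = √(0.37² + 3.6²) = 3.619
|L(j0.37)| = 0.35 / 3.619 = 0.096713
20 log₁₀(0.096713) = -20.29 dB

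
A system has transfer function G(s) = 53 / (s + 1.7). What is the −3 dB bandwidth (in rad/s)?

1.7 rad/s

For a single-pole low-pass, the −3 dB point is at the pole: ω = 1.7 rad/s.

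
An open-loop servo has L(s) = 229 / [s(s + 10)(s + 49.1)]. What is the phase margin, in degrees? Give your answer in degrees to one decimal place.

Gain crossover: |L(jω)| = 1 at ω ≈ 0.466 rad/sec.
∠L(j0.466) = −90° − arctan(0.466/10) − arctan(0.466/49.1) ≈ -93.21°
PM = 180° + (-93.21°) = 86.79°

86.8 deg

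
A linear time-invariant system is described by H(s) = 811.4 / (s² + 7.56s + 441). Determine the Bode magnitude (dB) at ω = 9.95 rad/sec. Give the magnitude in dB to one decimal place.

|(j9.95)² + 7.56(j9.95) + 441| = |342 + j75.222| = 350.2
|H(j9.95)| = 811.4 / 350.2 = 2.3171
20 log₁₀(2.3171) = 7.30 dB

7.3 dB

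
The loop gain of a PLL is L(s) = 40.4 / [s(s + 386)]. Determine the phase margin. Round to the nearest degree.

90°

Gain crossover: |L(jω)| = 1 at ω ≈ 0.105 rad s⁻¹.
∠L(j0.105) = −90° − arctan(0.105/386) ≈ -90.02°
PM = 180° + (-90.02°) = 89.98°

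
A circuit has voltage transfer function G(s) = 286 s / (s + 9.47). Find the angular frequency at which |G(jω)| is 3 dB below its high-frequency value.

9.47 rad s⁻¹

For a single-pole high-pass, the −3 dB point is at the pole: ω = 9.47 rad s⁻¹.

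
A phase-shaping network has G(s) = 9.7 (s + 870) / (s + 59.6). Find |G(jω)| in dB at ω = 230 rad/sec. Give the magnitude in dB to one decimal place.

|j230 + 870| = √(230² + 870²) = 899.9
|j230 + 59.6| = √(230² + 59.6²) = 237.6
|G(j230)| = 9.7 × 899.9 / 237.6 = 36.738
20 log₁₀(36.738) = 31.30 dB

31.3 dB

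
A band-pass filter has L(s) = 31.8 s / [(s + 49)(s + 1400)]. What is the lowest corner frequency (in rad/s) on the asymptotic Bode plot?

Break frequencies occur at each pole and zero magnitude: 49 rad/s, 1400 rad/s.
The lowest is 49 rad/s.

49 rad/s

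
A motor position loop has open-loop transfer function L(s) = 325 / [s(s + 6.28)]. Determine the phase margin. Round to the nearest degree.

20°

Gain crossover: |L(jω)| = 1 at ω ≈ 17.5 rad/s.
∠L(j17.5) = −90° − arctan(17.5/6.28) ≈ -160.25°
PM = 180° + (-160.25°) = 19.75°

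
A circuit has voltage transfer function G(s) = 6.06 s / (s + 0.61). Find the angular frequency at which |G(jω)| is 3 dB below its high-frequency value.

For a single-pole high-pass, the −3 dB point is at the pole: ω = 0.61 rad/sec.

0.61 rad/sec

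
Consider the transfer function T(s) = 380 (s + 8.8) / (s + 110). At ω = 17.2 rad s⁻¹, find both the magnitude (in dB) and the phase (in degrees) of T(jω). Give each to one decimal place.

|T| = 36.4 dB, ∠T = 54.0°

|j17.2 + 8.8| = √(17.2² + 8.8²) = 19.32
|j17.2 + 110| = √(17.2² + 110²) = 111.3
|T(j17.2)| = 380 × 19.32 / 111.3 = 65.942
20 log₁₀(65.942) = 36.38 dB
∠(j17.2 + 8.8) = arctan(17.2/8.8) = 62.90°
∠(j17.2 + 110) = arctan(17.2/110) = 8.89°
∠T(j17.2) = 62.90° − 8.89° = 54.02°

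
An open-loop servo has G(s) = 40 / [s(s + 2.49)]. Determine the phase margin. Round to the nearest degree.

22°

Gain crossover: |G(jω)| = 1 at ω ≈ 6.08 rad/s.
∠G(j6.08) = −90° − arctan(6.08/2.49) ≈ -157.74°
PM = 180° + (-157.74°) = 22.26°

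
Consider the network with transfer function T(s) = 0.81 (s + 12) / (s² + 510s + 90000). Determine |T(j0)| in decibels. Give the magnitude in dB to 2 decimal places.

T(0) = 0.81 × 12 / 90000 = 0.000108
20 log₁₀(0.000108) = -79.332 dB

-79.33 dB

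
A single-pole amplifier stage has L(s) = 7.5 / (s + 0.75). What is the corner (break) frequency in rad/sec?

0.75 rad/sec

The single real pole at s = −0.75 gives a corner at ω = 0.75 rad/sec.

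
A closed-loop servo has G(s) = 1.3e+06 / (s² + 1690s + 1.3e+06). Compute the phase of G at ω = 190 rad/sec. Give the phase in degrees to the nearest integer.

-14°

∠[(j190)² + 1690(j190) + 1.3e+06] = ∠[1.2639e+06 + j3.211e+05] = 14.25°
∠G(j190) = −14.25° = -14.25°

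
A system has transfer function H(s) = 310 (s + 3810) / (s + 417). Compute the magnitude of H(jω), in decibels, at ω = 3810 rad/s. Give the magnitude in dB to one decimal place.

|j3810 + 3810| = √(3810² + 3810²) = 5388
|j3810 + 417| = √(3810² + 417²) = 3833
|H(j3810)| = 310 × 5388 / 3833 = 435.8
20 log₁₀(435.8) = 52.79 dB

52.8 dB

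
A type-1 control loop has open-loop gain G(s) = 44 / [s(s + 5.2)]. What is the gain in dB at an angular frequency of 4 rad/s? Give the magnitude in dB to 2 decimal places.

4.49 dB

|j4 + 5.2| = √(4² + 5.2²) = 6.56
|j4| = 4
|G(j4)| = 44 / (6.56 × 4) = 1.6767
20 log₁₀(1.6767) = 4.489 dB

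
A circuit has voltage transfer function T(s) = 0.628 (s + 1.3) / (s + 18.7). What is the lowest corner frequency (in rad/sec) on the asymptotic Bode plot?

1.3 rad/sec

Break frequencies occur at each pole and zero magnitude: 1.3 rad/sec, 18.7 rad/sec.
The lowest is 1.3 rad/sec.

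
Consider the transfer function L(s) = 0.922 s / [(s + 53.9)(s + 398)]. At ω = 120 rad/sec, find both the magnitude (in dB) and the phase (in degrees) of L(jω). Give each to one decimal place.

|j120| = 120
|j120 + 53.9| = √(120² + 53.9²) = 131.5
|j120 + 398| = √(120² + 398²) = 415.7
|L(j120)| = 0.922 × 120 / (131.5 × 415.7) = 0.0020232
20 log₁₀(0.0020232) = -53.88 dB
∠(j120) = 90.00°
∠(j120 + 53.9) = arctan(120/53.9) = 65.81°
∠(j120 + 398) = arctan(120/398) = 16.78°
∠L(j120) = 90.00° − (65.81° + 16.78°) = 7.41°

|L| = -53.9 dB, ∠L = 7.4 deg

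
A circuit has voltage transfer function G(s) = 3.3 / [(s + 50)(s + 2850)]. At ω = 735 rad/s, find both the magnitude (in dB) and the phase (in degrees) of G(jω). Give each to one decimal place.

|j735 + 50| = √(735² + 50²) = 736.7
|j735 + 2850| = √(735² + 2850²) = 2943
|G(j735)| = 3.3 / (736.7 × 2943) = 1.5219e-06
20 log₁₀(1.5219e-06) = -116.35 dB
∠(j735 + 50) = arctan(735/50) = 86.11°
∠(j735 + 2850) = arctan(735/2850) = 14.46°
∠G(j735) = − (86.11° + 14.46°) = -100.57°

|G| = -116.4 dB, ∠G = -100.6°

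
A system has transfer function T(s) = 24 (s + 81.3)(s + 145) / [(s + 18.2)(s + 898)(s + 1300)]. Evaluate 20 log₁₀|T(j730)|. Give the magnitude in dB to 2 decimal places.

-39.65 dB

|j730 + 81.3| = √(730² + 81.3²) = 734.5
|j730 + 145| = √(730² + 145²) = 744.3
|j730 + 18.2| = √(730² + 18.2²) = 730.2
|j730 + 898| = √(730² + 898²) = 1157
|j730 + 1300| = √(730² + 1300²) = 1491
|T(j730)| = 24 × 734.5 × 744.3 / (730.2 × 1157 × 1491) = 0.010413
20 log₁₀(0.010413) = -39.648 dB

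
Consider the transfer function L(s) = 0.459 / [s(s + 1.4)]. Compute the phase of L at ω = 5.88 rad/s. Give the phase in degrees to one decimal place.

∠(j5.88 + 1.4) = arctan(5.88/1.4) = 76.61°
∠(j5.88) = 90.00°
∠L(j5.88) = − (76.61° + 90.00°) = -166.61°

-166.6°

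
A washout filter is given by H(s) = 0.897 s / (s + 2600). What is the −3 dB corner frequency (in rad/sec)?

2600 rad/sec

For a single-pole high-pass, the −3 dB point is at the pole: ω = 2600 rad/sec.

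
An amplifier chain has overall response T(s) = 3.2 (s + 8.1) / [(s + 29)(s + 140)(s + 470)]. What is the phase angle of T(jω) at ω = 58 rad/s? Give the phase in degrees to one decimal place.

-10.9 deg

∠(j58 + 8.1) = arctan(58/8.1) = 82.05°
∠(j58 + 29) = arctan(58/29) = 63.43°
∠(j58 + 140) = arctan(58/140) = 22.50°
∠(j58 + 470) = arctan(58/470) = 7.03°
∠T(j58) = 82.05° − (63.43° + 22.50° + 7.03°) = -10.92°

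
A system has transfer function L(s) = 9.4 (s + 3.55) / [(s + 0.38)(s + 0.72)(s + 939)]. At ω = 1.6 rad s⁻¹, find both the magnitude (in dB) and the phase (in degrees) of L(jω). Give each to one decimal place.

|L| = -37.4 dB, ∠L = -118.2°

|j1.6 + 3.55| = √(1.6² + 3.55²) = 3.894
|j1.6 + 0.38| = √(1.6² + 0.38²) = 1.645
|j1.6 + 0.72| = √(1.6² + 0.72²) = 1.755
|j1.6 + 939| = √(1.6² + 939²) = 939
|L(j1.6)| = 9.4 × 3.894 / (1.645 × 1.755 × 939) = 0.01351
20 log₁₀(0.01351) = -37.39 dB
∠(j1.6 + 3.55) = arctan(1.6/3.55) = 24.26°
∠(j1.6 + 0.38) = arctan(1.6/0.38) = 76.64°
∠(j1.6 + 0.72) = arctan(1.6/0.72) = 65.77°
∠(j1.6 + 939) = arctan(1.6/939) = 0.10°
∠L(j1.6) = 24.26° − (76.64° + 65.77° + 0.10°) = -118.25°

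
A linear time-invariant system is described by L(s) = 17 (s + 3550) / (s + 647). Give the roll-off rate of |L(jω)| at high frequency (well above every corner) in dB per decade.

With 1 zero and 1 pole, the high-frequency asymptotic slope is 20 × (1 − 1) = 0 dB/decade.

0 dB/decade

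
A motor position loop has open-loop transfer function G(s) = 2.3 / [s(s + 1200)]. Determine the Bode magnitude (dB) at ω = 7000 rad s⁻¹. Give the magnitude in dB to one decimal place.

-146.7 dB

|j7000 + 1200| = √(7000² + 1200²) = 7102
|j7000| = 7000
|G(j7000)| = 2.3 / (7102 × 7000) = 4.6264e-08
20 log₁₀(4.6264e-08) = -146.70 dB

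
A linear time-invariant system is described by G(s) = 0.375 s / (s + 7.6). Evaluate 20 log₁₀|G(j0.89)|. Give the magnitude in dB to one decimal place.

-27.2 dB

|j0.89| = 0.89
|j0.89 + 7.6| = √(0.89² + 7.6²) = 7.652
|G(j0.89)| = 0.375 × 0.89 / 7.652 = 0.043616
20 log₁₀(0.043616) = -27.21 dB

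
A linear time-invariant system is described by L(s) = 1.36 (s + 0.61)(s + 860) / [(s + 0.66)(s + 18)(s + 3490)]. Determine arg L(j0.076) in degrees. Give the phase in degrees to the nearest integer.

0 deg

∠(j0.076 + 0.61) = arctan(0.076/0.61) = 7.10°
∠(j0.076 + 860) = arctan(0.076/860) = 0.01°
∠(j0.076 + 0.66) = arctan(0.076/0.66) = 6.57°
∠(j0.076 + 18) = arctan(0.076/18) = 0.24°
∠(j0.076 + 3490) = arctan(0.076/3490) = 0.00°
∠L(j0.076) = 7.10° + 0.01° − (6.57° + 0.24° + 0.00°) = 0.30°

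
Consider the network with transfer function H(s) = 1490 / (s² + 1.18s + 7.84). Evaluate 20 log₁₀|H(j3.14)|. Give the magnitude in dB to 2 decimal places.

50.96 dB

|(j3.14)² + 1.18(j3.14) + 7.84| = |-2.0196 + j3.7052| = 4.22
|H(j3.14)| = 1490 / 4.22 = 353.09
20 log₁₀(353.09) = 50.958 dB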